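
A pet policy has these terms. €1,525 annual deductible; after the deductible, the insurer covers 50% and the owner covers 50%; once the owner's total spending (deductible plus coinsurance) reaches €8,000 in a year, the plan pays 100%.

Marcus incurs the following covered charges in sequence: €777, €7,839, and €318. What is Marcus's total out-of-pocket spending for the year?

Claim 1 (€777): fully absorbed by the deductible. Cost to owner: €777. OOP to date €777.
Claim 2 (€7,839): €748 to deductible, leaving €7,091; coinsurance €7,091 × 50% = €3,545.50. Owner pays €4,293.50; OOP now €5,070.50.
Claim 3 (€318): deductible already satisfied, so owner's share is 50% × €318 = €159. Owner owes €159 (running OOP €5,229.50).
Summing the owner's payments: €777 + €4,293.50 + €159 = €5,229.50.

€5,229.50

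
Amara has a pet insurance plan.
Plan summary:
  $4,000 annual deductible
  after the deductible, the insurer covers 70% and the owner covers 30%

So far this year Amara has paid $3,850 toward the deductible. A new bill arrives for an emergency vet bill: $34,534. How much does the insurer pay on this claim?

$24,068.80

Deductible still to meet: $4,000 − $3,850 = $150.
After the $150 deductible portion, $34,534 − $150 = $34,384 is subject to coinsurance.
Owner's 30% share of $34,384 is $10,315.20.
So the owner owes $150 + $10,315.20 = $10,465.20.
The plan picks up $34,534 − $10,465.20 = $24,068.80.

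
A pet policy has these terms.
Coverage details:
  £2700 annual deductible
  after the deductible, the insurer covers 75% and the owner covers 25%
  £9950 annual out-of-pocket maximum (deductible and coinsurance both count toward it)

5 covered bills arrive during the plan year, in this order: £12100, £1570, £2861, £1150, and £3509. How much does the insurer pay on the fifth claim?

Claim 1 (£12100): £2700 to deductible, leaving £9400; 25% of £9400 = £2350. Owner owes £5050 (running OOP £5050). Insurer: £12100 − £5050 = £7050.
Claim 2 (£1570): deductible met; 25% of £1570 = £392.50. Cost to owner: £392.50. OOP to date £5442.50. Plan pays £1570 − £392.50 = £1177.50.
Claim 3 (£2861): deductible met; 25% of £2861 = £715.25. Cost to owner: £715.25. OOP to date £6157.75. Insurer: £2861 − £715.25 = £2145.75.
Claim 4 (£1150): deductible already satisfied, so owner's share is 25% × £1150 = £287.50. Owner owes £287.50 (running OOP £6445.25). Plan pays £1150 − £287.50 = £862.50.
Claim 5 (£3509): 25% coinsurance on £3509 = £877.25. Owner pays £877.25; OOP now £7322.50. Plan pays £3509 − £877.25 = £2631.75.

£2631.75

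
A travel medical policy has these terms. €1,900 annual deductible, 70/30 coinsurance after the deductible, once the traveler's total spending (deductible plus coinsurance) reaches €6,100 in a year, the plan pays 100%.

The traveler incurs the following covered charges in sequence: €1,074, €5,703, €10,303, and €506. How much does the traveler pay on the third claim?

Bill 1, €1,074: entire amount goes to the deductible. Traveler owes €1,074 (running OOP €1,074).
Bill 2, €5,703: €826 finishes the deductible; €4,877 goes to coinsurance; traveler's 30% is €1,463.10. Cost to traveler: €2,289.10. OOP to date €3,363.10.
Bill 3, €10,303: deductible already satisfied, so traveler's share is 30% × €10,303 = €3,090.90. Adding that to €3,363.10 gives €6,454, past the €6,100 cap; traveler pays only €6,100 − €3,363.10 = €2,736.90.

€2,736.90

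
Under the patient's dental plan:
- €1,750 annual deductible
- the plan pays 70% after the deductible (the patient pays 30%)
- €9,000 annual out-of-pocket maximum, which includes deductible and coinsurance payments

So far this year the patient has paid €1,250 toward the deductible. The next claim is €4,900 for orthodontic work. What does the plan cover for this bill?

Remaining deductible: €1,750 − €1,250 = €500.
The remaining €4,400 (= €4,900 − €500) moves to coinsurance.
Coinsurance: €4,400 × 30% = €1,320.
So the patient owes €500 + €1,320 = €1,820 before any cap.
Cumulative spending €1,250 + €1,820 = €3,070 stays under the €9,000 maximum.
The insurer covers the remainder: €4,900 − €1,820 = €3,080.

€3,080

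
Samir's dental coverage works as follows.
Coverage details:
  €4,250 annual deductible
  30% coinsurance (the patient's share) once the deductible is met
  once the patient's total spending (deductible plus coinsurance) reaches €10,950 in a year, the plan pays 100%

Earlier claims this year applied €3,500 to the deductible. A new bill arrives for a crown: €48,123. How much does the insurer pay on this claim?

€40,673

Deductible still to meet: €4,250 − €3,500 = €750.
The remaining €47,373 (= €48,123 − €750) moves to coinsurance.
30% of €47,373 = €14,211.90 falls to the patient.
That puts the patient's cost at €750 + €14,211.90 = €14,961.90 before any cap.
That would bring total out-of-pocket to €18,461.90, past the €10,950 cap. The patient is capped at €10,950 − €3,500 = €7,450 on this claim.
The insurer covers the remainder: €48,123 − €7,450 = €40,673.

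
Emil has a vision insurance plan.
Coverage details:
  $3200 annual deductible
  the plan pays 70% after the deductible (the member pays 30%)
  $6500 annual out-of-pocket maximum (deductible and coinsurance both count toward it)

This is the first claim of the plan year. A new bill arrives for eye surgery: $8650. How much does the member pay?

$4835

Deductible not yet touched, so the first $3200 of the bill goes to the deductible.
That leaves $8650 − $3200 = $5450 for coinsurance.
Coinsurance: $5450 × 30% = $1635.
Member responsibility before any cap: $3200 + $1635 = $4835.
Total out-of-pocket so far would be $0 + $4835 = $4835, below the $6500 cap — no reduction.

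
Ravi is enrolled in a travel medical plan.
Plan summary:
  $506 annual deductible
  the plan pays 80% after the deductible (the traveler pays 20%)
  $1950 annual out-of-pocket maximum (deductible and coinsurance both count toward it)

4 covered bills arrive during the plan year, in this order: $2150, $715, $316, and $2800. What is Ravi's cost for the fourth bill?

#1 ($2150): deductible takes $506, $1644 remains; 20% of $1644 = $328.80. Traveler owes $834.80 (running OOP $834.80).
#2 ($715): deductible already satisfied, so traveler's share is 20% × $715 = $143. Cost to traveler: $143. OOP to date $977.80.
#3 ($316): 20% coinsurance on $316 = $63.20. Traveler pays $63.20; OOP now $1041.
#4 ($2800): deductible already satisfied, so traveler's share is 20% × $2800 = $560. Cost to traveler: $560. OOP to date $1601.

$560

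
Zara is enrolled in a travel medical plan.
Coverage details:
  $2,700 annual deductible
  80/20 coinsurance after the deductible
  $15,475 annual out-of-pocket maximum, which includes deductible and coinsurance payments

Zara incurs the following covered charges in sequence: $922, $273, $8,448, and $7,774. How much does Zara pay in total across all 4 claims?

$5,643.40

#1 ($922): fully absorbed by the deductible. Cost to traveler: $922. OOP to date $922.
#2 ($273): entire amount goes to the deductible. Traveler owes $273 (running OOP $1,195).
#3 ($8,448): $1,505 finishes the deductible; $6,943 goes to coinsurance; coinsurance $6,943 × 20% = $1,388.60. Traveler owes $2,893.60 (running OOP $4,088.60).
#4 ($7,774): 20% coinsurance on $7,774 = $1,554.80. Cost to traveler: $1,554.80. OOP to date $5,643.40.
Summing the traveler's payments: $922 + $273 + $2,893.60 + $1,554.80 = $5,643.40.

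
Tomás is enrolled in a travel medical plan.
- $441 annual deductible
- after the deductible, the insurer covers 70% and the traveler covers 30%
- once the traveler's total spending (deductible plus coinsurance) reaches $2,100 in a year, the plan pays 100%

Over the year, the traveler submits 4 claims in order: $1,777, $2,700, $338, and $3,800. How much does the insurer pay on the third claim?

$236.60

Claim 1 ($1,777): $441 to deductible, leaving $1,336; 30% of $1,336 = $400.80. Traveler pays $841.80; OOP now $841.80. Insurer: $1,777 − $841.80 = $935.20.
Claim 2 ($2,700): 30% coinsurance on $2,700 = $810. Traveler owes $810 (running OOP $1,651.80). Plan pays $2,700 − $810 = $1,890.
Claim 3 ($338): deductible met; 30% of $338 = $101.40. Cost to traveler: $101.40. OOP to date $1,753.20. Plan pays $338 − $101.40 = $236.60.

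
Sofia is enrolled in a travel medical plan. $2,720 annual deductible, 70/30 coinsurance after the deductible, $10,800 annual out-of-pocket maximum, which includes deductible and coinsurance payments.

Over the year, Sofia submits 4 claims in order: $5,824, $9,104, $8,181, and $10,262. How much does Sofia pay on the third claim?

$2,454.30

Claim 1 — $5,824: deductible takes $2,720, $3,104 remains; 30% of $3,104 = $931.20. Cost to traveler: $3,651.20. OOP to date $3,651.20.
Claim 2 — $9,104: deductible already satisfied, so traveler's share is 30% × $9,104 = $2,731.20. Cost to traveler: $2,731.20. OOP to date $6,382.40.
Claim 3 — $8,181: 30% coinsurance on $8,181 = $2,454.30. Cost to traveler: $2,454.30. OOP to date $8,836.70.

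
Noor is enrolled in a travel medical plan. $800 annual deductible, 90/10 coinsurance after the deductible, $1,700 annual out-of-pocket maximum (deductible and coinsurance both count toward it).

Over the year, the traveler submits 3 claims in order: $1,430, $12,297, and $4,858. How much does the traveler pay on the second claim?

$837

Claim 1 — $1,430: deductible takes $800, $630 remains; 10% of $630 = $63. Traveler owes $863 (running OOP $863).
Claim 2 — $12,297: 10% coinsurance on $12,297 = $1,229.70. OOP would hit $2,092.70 > $1,700, so the cap limits the traveler to $1,700 − $863 = $837.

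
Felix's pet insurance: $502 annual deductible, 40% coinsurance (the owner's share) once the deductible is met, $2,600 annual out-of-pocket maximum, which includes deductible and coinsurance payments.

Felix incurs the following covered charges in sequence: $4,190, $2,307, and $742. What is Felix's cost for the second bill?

$622.80

Claim 1 — $4,190: $502 to deductible, leaving $3,688; owner's 40% is $1,475.20. Owner owes $1,977.20 (running OOP $1,977.20).
Claim 2 — $2,307: deductible already satisfied, so owner's share is 40% × $2,307 = $922.80. That would push OOP to $2,900, over the $2,600 cap, so owner pays $2,600 − $1,977.20 = $622.80.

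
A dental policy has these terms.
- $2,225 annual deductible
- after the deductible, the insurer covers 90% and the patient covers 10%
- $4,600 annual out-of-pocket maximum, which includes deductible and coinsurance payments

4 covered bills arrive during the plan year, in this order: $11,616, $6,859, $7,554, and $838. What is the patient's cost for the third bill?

Claim 1 — $11,616: $2,225 to deductible, leaving $9,391; 10% of $9,391 = $939.10. Patient pays $3,164.10; OOP now $3,164.10.
Claim 2 — $6,859: deductible already satisfied, so patient's share is 10% × $6,859 = $685.90. Patient pays $685.90; OOP now $3,850.
Claim 3 — $7,554: 10% coinsurance on $7,554 = $755.40. Adding that to $3,850 gives $4,605.40, past the $4,600 cap; patient pays only $4,600 − $3,850 = $750.

$750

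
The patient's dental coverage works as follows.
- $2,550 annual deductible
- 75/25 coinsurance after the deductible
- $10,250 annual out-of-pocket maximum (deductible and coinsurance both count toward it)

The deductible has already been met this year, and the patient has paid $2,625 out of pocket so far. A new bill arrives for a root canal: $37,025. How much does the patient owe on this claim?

With the deductible met, the entire $37,025 is subject to coinsurance.
Patient's 25% share of $37,025 is $9,256.25.
That would bring total out-of-pocket to $11,881.25, past the $10,250 cap. The patient is capped at $10,250 − $2,625 = $7,625 on this claim.

$7,625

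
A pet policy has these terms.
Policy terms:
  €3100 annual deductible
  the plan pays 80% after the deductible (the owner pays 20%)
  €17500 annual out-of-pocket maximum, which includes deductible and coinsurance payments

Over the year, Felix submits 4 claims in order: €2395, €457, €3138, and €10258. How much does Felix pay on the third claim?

Bill 1, €2395: fully absorbed by the deductible. Cost to owner: €2395. OOP to date €2395.
Bill 2, €457: all of it applies to the deductible. Owner owes €457 (running OOP €2852).
Bill 3, €3138: €248 finishes the deductible; €2890 goes to coinsurance; coinsurance €2890 × 20% = €578. Cost to owner: €826. OOP to date €3678.

€826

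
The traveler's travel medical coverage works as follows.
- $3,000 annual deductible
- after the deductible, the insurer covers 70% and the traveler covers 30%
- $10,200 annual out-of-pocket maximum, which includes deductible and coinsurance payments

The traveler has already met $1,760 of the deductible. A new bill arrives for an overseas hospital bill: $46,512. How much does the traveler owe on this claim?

Remaining deductible: $3,000 − $1,760 = $1,240.
That leaves $46,512 − $1,240 = $45,272 for coinsurance.
Traveler's 30% share of $45,272 is $13,581.60.
So the traveler owes $1,240 + $13,581.60 = $14,821.60 before any cap.
Year-to-date out-of-pocket would reach $1,760 + $14,821.60 = $16,581.60, above the $10,200 maximum, so the traveler pays only $10,200 − $1,760 = $8,440.

$8,440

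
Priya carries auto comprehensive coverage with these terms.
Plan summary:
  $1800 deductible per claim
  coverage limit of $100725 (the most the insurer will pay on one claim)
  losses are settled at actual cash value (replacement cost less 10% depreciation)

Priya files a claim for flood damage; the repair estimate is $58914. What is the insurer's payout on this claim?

$51222.60

Depreciate 10%: the covered value is $58914 × 0.9 = $53022.60.
After the deductible, $53022.60 − $1800 = $51222.60 remains.
That's under the $100725 cap, so the insurer reimburses the full $51222.60.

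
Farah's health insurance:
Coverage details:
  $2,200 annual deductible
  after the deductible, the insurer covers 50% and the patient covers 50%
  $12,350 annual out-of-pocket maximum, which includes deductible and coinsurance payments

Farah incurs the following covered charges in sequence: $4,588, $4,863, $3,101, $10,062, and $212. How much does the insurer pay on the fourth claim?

#1 ($4,588): deductible takes $2,200, $2,388 remains; 50% of $2,388 = $1,194. Patient owes $3,394 (running OOP $3,394). Insurer: $4,588 − $3,394 = $1,194.
#2 ($4,863): deductible met; 50% of $4,863 = $2,431.50. Patient owes $2,431.50 (running OOP $5,825.50). Insurer: $4,863 − $2,431.50 = $2,431.50.
#3 ($3,101): 50% coinsurance on $3,101 = $1,550.50. Cost to patient: $1,550.50. OOP to date $7,376. Plan pays $3,101 − $1,550.50 = $1,550.50.
#4 ($10,062): deductible met; 50% of $10,062 = $5,031. That would push OOP to $12,407, over the $12,350 cap, so patient pays $12,350 − $7,376 = $4,974. Plan pays $10,062 − $4,974 = $5,088.

$5,088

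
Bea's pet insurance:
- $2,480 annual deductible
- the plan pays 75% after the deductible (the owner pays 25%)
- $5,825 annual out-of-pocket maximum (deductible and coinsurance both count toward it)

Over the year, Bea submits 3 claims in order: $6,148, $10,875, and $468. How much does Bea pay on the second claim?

Claim 1 ($6,148): $2,480 to deductible, leaving $3,668; coinsurance $3,668 × 25% = $917. Owner owes $3,397 (running OOP $3,397).
Claim 2 ($10,875): 25% coinsurance on $10,875 = $2,718.75. OOP would hit $6,115.75 > $5,825, so the cap limits the owner to $5,825 − $3,397 = $2,428.

$2,428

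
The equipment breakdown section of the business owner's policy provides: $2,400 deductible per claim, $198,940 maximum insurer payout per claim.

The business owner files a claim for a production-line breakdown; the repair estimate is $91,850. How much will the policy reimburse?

After the deductible, $91,850 − $2,400 = $89,450 remains.
$89,450 is within the $198,940 limit, so the insurer pays $89,450.

$89,450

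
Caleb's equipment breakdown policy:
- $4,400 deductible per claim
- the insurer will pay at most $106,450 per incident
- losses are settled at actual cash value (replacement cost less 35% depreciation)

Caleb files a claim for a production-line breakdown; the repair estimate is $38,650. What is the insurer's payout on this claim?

Depreciate 35%: the covered value is $38,650 × 0.65 = $25,122.50.
Less the $4,400 deductible: $25,122.50 − $4,400 = $20,722.50.
$20,722.50 ≤ $106,450, so the limit doesn't bind; insurer pays $20,722.50.

$20,722.50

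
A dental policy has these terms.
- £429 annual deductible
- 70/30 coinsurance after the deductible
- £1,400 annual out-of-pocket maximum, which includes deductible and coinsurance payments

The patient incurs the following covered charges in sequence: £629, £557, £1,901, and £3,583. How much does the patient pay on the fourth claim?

Claim 1 (£629): deductible takes £429, £200 remains; patient's 30% is £60. Patient pays £489; OOP now £489.
Claim 2 (£557): deductible met; 30% of £557 = £167.10. Cost to patient: £167.10. OOP to date £656.10.
Claim 3 (£1,901): deductible already satisfied, so patient's share is 30% × £1,901 = £570.30. Cost to patient: £570.30. OOP to date £1,226.40.
Claim 4 (£3,583): 30% coinsurance on £3,583 = £1,074.90. That would push OOP to £2,301.30, over the £1,400 cap, so patient pays £1,400 − £1,226.40 = £173.60.

£173.60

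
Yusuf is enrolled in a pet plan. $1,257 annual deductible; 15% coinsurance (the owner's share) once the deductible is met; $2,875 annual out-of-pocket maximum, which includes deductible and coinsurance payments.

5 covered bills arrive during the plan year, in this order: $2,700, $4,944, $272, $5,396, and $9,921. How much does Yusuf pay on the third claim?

$40.80

Claim 1 — $2,700: $1,257 finishes the deductible; $1,443 goes to coinsurance; coinsurance $1,443 × 15% = $216.45. Owner owes $1,473.45 (running OOP $1,473.45).
Claim 2 — $4,944: deductible met; 15% of $4,944 = $741.60. Owner owes $741.60 (running OOP $2,215.05).
Claim 3 — $272: deductible met; 15% of $272 = $40.80. Cost to owner: $40.80. OOP to date $2,255.85.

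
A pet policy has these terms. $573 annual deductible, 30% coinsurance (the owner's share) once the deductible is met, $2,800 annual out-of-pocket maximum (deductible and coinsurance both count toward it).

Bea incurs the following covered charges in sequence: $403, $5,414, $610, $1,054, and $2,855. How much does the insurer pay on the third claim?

Bill 1, $403: entire amount goes to the deductible. Cost to owner: $403. OOP to date $403. Plan pays $403 − $403 = $0.
Bill 2, $5,414: $170 finishes the deductible; $5,244 goes to coinsurance; coinsurance $5,244 × 30% = $1,573.20. Owner pays $1,743.20; OOP now $2,146.20. Plan pays $5,414 − $1,743.20 = $3,670.80.
Bill 3, $610: deductible met; 30% of $610 = $183. Cost to owner: $183. OOP to date $2,329.20. Insurer: $610 − $183 = $427.

$427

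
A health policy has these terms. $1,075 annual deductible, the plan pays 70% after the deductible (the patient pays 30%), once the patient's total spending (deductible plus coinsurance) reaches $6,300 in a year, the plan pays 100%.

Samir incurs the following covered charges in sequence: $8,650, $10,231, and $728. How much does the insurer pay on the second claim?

$7,278.50

Bill 1, $8,650: $1,075 to deductible, leaving $7,575; patient's 30% is $2,272.50. Cost to patient: $3,347.50. OOP to date $3,347.50. Insurer: $8,650 − $3,347.50 = $5,302.50.
Bill 2, $10,231: deductible already satisfied, so patient's share is 30% × $10,231 = $3,069.30. Adding that to $3,347.50 gives $6,416.80, past the $6,300 cap; patient pays only $6,300 − $3,347.50 = $2,952.50. Insurer: $10,231 − $2,952.50 = $7,278.50.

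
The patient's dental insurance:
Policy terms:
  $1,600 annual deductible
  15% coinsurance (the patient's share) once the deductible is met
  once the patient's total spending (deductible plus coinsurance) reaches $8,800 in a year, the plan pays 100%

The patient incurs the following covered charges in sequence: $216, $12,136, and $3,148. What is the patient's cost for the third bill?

#1 ($216): all of it applies to the deductible. Cost to patient: $216. OOP to date $216.
#2 ($12,136): $1,384 finishes the deductible; $10,752 goes to coinsurance; 15% of $10,752 = $1,612.80. Patient owes $2,996.80 (running OOP $3,212.80).
#3 ($3,148): 15% coinsurance on $3,148 = $472.20. Cost to patient: $472.20. OOP to date $3,685.

$472.20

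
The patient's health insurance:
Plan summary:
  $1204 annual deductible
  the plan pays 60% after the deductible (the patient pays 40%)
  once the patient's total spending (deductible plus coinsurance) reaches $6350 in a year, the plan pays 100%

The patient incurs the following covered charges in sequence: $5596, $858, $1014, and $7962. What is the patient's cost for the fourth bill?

$2640.40

Claim 1 ($5596): $1204 finishes the deductible; $4392 goes to coinsurance; patient's 40% is $1756.80. Patient pays $2960.80; OOP now $2960.80.
Claim 2 ($858): deductible met; 40% of $858 = $343.20. Patient pays $343.20; OOP now $3304.
Claim 3 ($1014): deductible met; 40% of $1014 = $405.60. Cost to patient: $405.60. OOP to date $3709.60.
Claim 4 ($7962): deductible met; 40% of $7962 = $3184.80. Adding that to $3709.60 gives $6894.40, past the $6350 cap; patient pays only $6350 − $3709.60 = $2640.40.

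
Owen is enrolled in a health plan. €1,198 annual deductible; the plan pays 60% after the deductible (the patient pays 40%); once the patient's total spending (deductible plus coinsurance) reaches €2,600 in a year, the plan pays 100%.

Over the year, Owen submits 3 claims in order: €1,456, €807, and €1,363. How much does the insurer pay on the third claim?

#1 (€1,456): €1,198 finishes the deductible; €258 goes to coinsurance; patient's 40% is €103.20. Patient owes €1,301.20 (running OOP €1,301.20). Insurer: €1,456 − €1,301.20 = €154.80.
#2 (€807): deductible already satisfied, so patient's share is 40% × €807 = €322.80. Patient owes €322.80 (running OOP €1,624). Insurer: €807 − €322.80 = €484.20.
#3 (€1,363): deductible already satisfied, so patient's share is 40% × €1,363 = €545.20. Patient owes €545.20 (running OOP €2,169.20). Plan pays €1,363 − €545.20 = €817.80.

€817.80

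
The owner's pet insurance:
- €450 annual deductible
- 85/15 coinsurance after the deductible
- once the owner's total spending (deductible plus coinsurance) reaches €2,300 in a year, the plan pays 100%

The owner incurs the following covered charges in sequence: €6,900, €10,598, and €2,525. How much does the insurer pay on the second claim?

#1 (€6,900): €450 finishes the deductible; €6,450 goes to coinsurance; 15% of €6,450 = €967.50. Owner owes €1,417.50 (running OOP €1,417.50). Plan pays €6,900 − €1,417.50 = €5,482.50.
#2 (€10,598): deductible met; 15% of €10,598 = €1,589.70. OOP would hit €3,007.20 > €2,300, so the cap limits the owner to €2,300 − €1,417.50 = €882.50. Plan pays €10,598 − €882.50 = €9,715.50.

€9,715.50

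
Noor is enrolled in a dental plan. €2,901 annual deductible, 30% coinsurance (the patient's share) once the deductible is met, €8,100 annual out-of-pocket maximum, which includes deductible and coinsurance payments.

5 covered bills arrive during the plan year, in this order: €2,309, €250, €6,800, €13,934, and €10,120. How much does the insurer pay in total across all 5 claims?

€25,313

Claim 1 — €2,309: entire amount goes to the deductible. Cost to patient: €2,309. OOP to date €2,309. Plan pays €2,309 − €2,309 = €0.
Claim 2 — €250: all of it applies to the deductible. Patient pays €250; OOP now €2,559. Plan pays €250 − €250 = €0.
Claim 3 — €6,800: deductible takes €342, €6,458 remains; 30% of €6,458 = €1,937.40. Patient owes €2,279.40 (running OOP €4,838.40). Plan pays €6,800 − €2,279.40 = €4,520.60.
Claim 4 — €13,934: deductible already satisfied, so patient's share is 30% × €13,934 = €4,180.20. That would push OOP to €9,018.60, over the €8,100 cap, so patient pays €8,100 − €4,838.40 = €3,261.60. Insurer: €13,934 − €3,261.60 = €10,672.40.
Claim 5 — €10,120: deductible already satisfied, so patient's share is 30% × €10,120 = €3,036. Adding that to €8,100 gives €11,136, past the €8,100 cap; patient pays only €8,100 − €8,100 = €0. Plan pays €10,120 − €0 = €10,120.
Insurer total: €0 + €0 + €4,520.60 + €10,672.40 + €10,120 = €25,313.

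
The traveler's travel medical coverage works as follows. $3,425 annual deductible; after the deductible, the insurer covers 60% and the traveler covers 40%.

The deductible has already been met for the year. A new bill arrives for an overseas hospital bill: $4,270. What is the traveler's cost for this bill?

The deductible is already satisfied, so the full bill goes to coinsurance.
40% of $4,270 = $1,708 falls to the traveler.

$1,708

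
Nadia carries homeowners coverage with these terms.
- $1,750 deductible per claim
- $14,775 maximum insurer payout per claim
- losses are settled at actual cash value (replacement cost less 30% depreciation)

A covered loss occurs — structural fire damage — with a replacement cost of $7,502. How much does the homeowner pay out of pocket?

Actual cash value after 30% depreciation: $7,502 × 70% = $5,251.40.
After the deductible, $5,251.40 − $1,750 = $3,501.40 remains.
$3,501.40 is within the $14,775 limit, so the insurer pays $3,501.40.
Out of pocket: $7,502 − $3,501.40 = $4,000.60.

$4,000.60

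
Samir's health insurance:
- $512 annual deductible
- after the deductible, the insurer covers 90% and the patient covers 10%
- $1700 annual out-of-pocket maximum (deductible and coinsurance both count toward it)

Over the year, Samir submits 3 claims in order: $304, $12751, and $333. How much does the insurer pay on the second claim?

#1 ($304): entire amount goes to the deductible. Patient owes $304 (running OOP $304). Insurer: $304 − $304 = $0.
#2 ($12751): deductible takes $208, $12543 remains; patient's 10% is $1254.30. Deductible plus coinsurance: $208 + $1254.30 = $1462.30. OOP would hit $1766.30 > $1700, so the cap limits the patient to $1700 − $304 = $1396. Insurer: $12751 − $1396 = $11355.

$11355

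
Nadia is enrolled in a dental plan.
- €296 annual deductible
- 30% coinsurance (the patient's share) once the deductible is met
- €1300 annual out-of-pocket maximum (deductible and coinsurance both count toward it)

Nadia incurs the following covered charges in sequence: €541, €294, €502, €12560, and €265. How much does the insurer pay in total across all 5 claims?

€12862

Claim 1 — €541: deductible takes €296, €245 remains; 30% of €245 = €73.50. Patient owes €369.50 (running OOP €369.50). Insurer: €541 − €369.50 = €171.50.
Claim 2 — €294: deductible already satisfied, so patient's share is 30% × €294 = €88.20. Cost to patient: €88.20. OOP to date €457.70. Plan pays €294 − €88.20 = €205.80.
Claim 3 — €502: deductible met; 30% of €502 = €150.60. Cost to patient: €150.60. OOP to date €608.30. Plan pays €502 − €150.60 = €351.40.
Claim 4 — €12560: deductible met; 30% of €12560 = €3768. Adding that to €608.30 gives €4376.30, past the €1300 cap; patient pays only €1300 − €608.30 = €691.70. Plan pays €12560 − €691.70 = €11868.30.
Claim 5 — €265: deductible met; 30% of €265 = €79.50. Adding that to €1300 gives €1379.50, past the €1300 cap; patient pays only €1300 − €1300 = €0. Plan pays €265 − €0 = €265.
Insurer total = bills − patient's total = €14162 − €1300 = €12862.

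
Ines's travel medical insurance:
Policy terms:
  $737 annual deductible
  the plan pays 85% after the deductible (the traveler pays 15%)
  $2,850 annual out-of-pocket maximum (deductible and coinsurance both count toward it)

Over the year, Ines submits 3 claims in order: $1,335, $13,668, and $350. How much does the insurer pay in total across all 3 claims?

#1 ($1,335): $737 to deductible, leaving $598; 15% of $598 = $89.70. Cost to traveler: $826.70. OOP to date $826.70. Plan pays $1,335 − $826.70 = $508.30.
#2 ($13,668): 15% coinsurance on $13,668 = $2,050.20. Adding that to $826.70 gives $2,876.90, past the $2,850 cap; traveler pays only $2,850 − $826.70 = $2,023.30. Insurer: $13,668 − $2,023.30 = $11,644.70.
#3 ($350): 15% coinsurance on $350 = $52.50. Adding that to $2,850 gives $2,902.50, past the $2,850 cap; traveler pays only $2,850 − $2,850 = $0. Plan pays $350 − $0 = $350.
Insurer total = bills − traveler's total = $15,353 − $2,850 = $12,503.

$12,503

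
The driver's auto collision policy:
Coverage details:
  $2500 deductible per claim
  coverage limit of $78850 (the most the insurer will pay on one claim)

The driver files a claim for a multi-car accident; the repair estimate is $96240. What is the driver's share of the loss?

Subtract the deductible: $96240 − $2500 = $93740.
$93740 exceeds the $78850 limit, so the insurer pays the limit: $78850.
The driver bears the rest of the original loss: $96240 − $78850 = $17390.

$17390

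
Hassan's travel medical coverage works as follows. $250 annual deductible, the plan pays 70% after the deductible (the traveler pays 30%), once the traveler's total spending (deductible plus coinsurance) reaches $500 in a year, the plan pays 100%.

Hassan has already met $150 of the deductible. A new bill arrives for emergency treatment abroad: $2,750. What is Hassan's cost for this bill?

Remaining deductible: $250 − $150 = $100.
After the $100 deductible portion, $2,750 − $100 = $2,650 is subject to coinsurance.
30% of $2,650 = $795 falls to the traveler.
That puts the traveler's cost at $100 + $795 = $895 before any cap.
Year-to-date out-of-pocket would reach $150 + $895 = $1,045, above the $500 maximum, so the traveler pays only $500 − $150 = $350.

$350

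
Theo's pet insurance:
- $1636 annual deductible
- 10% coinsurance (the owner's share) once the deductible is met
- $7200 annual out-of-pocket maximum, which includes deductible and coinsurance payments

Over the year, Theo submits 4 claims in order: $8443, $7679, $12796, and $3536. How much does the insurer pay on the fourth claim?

Bill 1, $8443: $1636 to deductible, leaving $6807; owner's 10% is $680.70. Owner pays $2316.70; OOP now $2316.70. Insurer: $8443 − $2316.70 = $6126.30.
Bill 2, $7679: deductible met; 10% of $7679 = $767.90. Owner pays $767.90; OOP now $3084.60. Insurer: $7679 − $767.90 = $6911.10.
Bill 3, $12796: deductible already satisfied, so owner's share is 10% × $12796 = $1279.60. Owner owes $1279.60 (running OOP $4364.20). Insurer: $12796 − $1279.60 = $11516.40.
Bill 4, $3536: deductible met; 10% of $3536 = $353.60. Owner owes $353.60 (running OOP $4717.80). Insurer: $3536 − $353.60 = $3182.40.

$3182.40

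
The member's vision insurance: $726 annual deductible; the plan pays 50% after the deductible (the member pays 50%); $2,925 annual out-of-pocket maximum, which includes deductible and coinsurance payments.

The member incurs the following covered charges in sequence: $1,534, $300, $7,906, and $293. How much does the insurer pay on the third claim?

$6,261

Claim 1 — $1,534: $726 to deductible, leaving $808; 50% of $808 = $404. Cost to member: $1,130. OOP to date $1,130. Insurer: $1,534 − $1,130 = $404.
Claim 2 — $300: 50% coinsurance on $300 = $150. Member pays $150; OOP now $1,280. Plan pays $300 − $150 = $150.
Claim 3 — $7,906: deductible met; 50% of $7,906 = $3,953. That would push OOP to $5,233, over the $2,925 cap, so member pays $2,925 − $1,280 = $1,645. Plan pays $7,906 − $1,645 = $6,261.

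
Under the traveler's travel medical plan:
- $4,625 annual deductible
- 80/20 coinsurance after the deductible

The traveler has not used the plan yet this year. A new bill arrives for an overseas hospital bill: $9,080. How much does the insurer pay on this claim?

The full $4,625 deductible is still open; $4,625 of this bill applies to it.
The remaining $4,455 (= $9,080 − $4,625) moves to coinsurance.
Coinsurance: $4,455 × 20% = $891.
That puts the traveler's cost at $4,625 + $891 = $5,516.
The insurer covers the remainder: $9,080 − $5,516 = $3,564.

$3,564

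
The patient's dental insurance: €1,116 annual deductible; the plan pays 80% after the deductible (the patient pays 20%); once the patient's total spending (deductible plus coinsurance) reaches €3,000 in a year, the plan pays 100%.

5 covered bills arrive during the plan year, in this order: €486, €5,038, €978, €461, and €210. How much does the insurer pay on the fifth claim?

Claim 1 — €486: fully absorbed by the deductible. Patient owes €486 (running OOP €486). Plan pays €486 − €486 = €0.
Claim 2 — €5,038: €630 to deductible, leaving €4,408; patient's 20% is €881.60. Patient owes €1,511.60 (running OOP €1,997.60). Insurer: €5,038 − €1,511.60 = €3,526.40.
Claim 3 — €978: 20% coinsurance on €978 = €195.60. Patient pays €195.60; OOP now €2,193.20. Insurer: €978 − €195.60 = €782.40.
Claim 4 — €461: 20% coinsurance on €461 = €92.20. Patient owes €92.20 (running OOP €2,285.40). Insurer: €461 − €92.20 = €368.80.
Claim 5 — €210: 20% coinsurance on €210 = €42. Patient owes €42 (running OOP €2,327.40). Insurer: €210 − €42 = €168.

€168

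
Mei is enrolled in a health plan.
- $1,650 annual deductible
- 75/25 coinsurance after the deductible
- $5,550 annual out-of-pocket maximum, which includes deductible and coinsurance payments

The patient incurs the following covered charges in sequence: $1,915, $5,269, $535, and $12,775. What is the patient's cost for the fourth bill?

#1 ($1,915): $1,650 to deductible, leaving $265; patient's 25% is $66.25. Cost to patient: $1,716.25. OOP to date $1,716.25.
#2 ($5,269): 25% coinsurance on $5,269 = $1,317.25. Patient pays $1,317.25; OOP now $3,033.50.
#3 ($535): deductible already satisfied, so patient's share is 25% × $535 = $133.75. Patient owes $133.75 (running OOP $3,167.25).
#4 ($12,775): deductible already satisfied, so patient's share is 25% × $12,775 = $3,193.75. That would push OOP to $6,361, over the $5,550 cap, so patient pays $5,550 − $3,167.25 = $2,382.75.

$2,382.75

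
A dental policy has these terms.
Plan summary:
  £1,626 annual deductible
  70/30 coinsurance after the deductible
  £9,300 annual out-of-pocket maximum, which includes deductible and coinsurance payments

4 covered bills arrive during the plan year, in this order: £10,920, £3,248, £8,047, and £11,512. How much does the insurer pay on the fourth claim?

Claim 1 (£10,920): £1,626 to deductible, leaving £9,294; patient's 30% is £2,788.20. Cost to patient: £4,414.20. OOP to date £4,414.20. Plan pays £10,920 − £4,414.20 = £6,505.80.
Claim 2 (£3,248): deductible already satisfied, so patient's share is 30% × £3,248 = £974.40. Patient pays £974.40; OOP now £5,388.60. Plan pays £3,248 − £974.40 = £2,273.60.
Claim 3 (£8,047): 30% coinsurance on £8,047 = £2,414.10. Patient pays £2,414.10; OOP now £7,802.70. Insurer: £8,047 − £2,414.10 = £5,632.90.
Claim 4 (£11,512): 30% coinsurance on £11,512 = £3,453.60. Adding that to £7,802.70 gives £11,256.30, past the £9,300 cap; patient pays only £9,300 − £7,802.70 = £1,497.30. Plan pays £11,512 − £1,497.30 = £10,014.70.

£10,014.70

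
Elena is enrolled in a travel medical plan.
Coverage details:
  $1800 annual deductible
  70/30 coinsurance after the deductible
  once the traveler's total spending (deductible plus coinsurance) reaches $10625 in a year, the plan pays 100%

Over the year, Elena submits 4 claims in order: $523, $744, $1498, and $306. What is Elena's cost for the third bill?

Claim 1 — $523: entire amount goes to the deductible. Traveler owes $523 (running OOP $523).
Claim 2 — $744: fully absorbed by the deductible. Cost to traveler: $744. OOP to date $1267.
Claim 3 — $1498: $533 to deductible, leaving $965; coinsurance $965 × 30% = $289.50. Traveler owes $822.50 (running OOP $2089.50).

$822.50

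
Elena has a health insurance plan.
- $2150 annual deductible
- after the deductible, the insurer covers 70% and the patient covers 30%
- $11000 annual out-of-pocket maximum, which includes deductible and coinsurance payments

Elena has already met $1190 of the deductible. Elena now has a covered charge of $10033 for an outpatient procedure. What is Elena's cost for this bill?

Remaining deductible: $2150 − $1190 = $960.
The remaining $9073 (= $10033 − $960) moves to coinsurance.
Patient's 30% share of $9073 is $2721.90.
That puts the patient's cost at $960 + $2721.90 = $3681.90 before any cap.
Total out-of-pocket so far would be $1190 + $3681.90 = $4871.90, below the $11000 cap — no reduction.

$3681.90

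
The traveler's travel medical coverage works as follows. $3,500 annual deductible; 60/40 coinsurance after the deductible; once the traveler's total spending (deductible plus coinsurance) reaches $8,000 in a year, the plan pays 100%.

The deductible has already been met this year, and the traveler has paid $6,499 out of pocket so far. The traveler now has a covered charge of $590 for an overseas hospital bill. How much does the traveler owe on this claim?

With the deductible met, the entire $590 is subject to coinsurance.
40% of $590 = $236 falls to the traveler.
Total out-of-pocket so far would be $6,499 + $236 = $6,735, below the $8,000 cap — no reduction.

$236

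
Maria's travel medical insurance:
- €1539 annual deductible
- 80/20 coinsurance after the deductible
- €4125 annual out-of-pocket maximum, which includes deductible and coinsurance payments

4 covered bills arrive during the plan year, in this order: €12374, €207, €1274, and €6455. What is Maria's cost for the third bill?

Bill 1, €12374: €1539 finishes the deductible; €10835 goes to coinsurance; traveler's 20% is €2167. Traveler owes €3706 (running OOP €3706).
Bill 2, €207: deductible met; 20% of €207 = €41.40. Cost to traveler: €41.40. OOP to date €3747.40.
Bill 3, €1274: 20% coinsurance on €1274 = €254.80. Cost to traveler: €254.80. OOP to date €4002.20.

€254.80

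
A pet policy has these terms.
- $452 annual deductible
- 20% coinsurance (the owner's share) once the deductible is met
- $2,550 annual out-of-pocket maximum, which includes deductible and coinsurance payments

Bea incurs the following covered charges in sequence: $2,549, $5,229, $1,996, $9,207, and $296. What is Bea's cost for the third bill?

Claim 1 — $2,549: deductible takes $452, $2,097 remains; owner's 20% is $419.40. Owner owes $871.40 (running OOP $871.40).
Claim 2 — $5,229: 20% coinsurance on $5,229 = $1,045.80. Cost to owner: $1,045.80. OOP to date $1,917.20.
Claim 3 — $1,996: deductible met; 20% of $1,996 = $399.20. Owner pays $399.20; OOP now $2,316.40.

$399.20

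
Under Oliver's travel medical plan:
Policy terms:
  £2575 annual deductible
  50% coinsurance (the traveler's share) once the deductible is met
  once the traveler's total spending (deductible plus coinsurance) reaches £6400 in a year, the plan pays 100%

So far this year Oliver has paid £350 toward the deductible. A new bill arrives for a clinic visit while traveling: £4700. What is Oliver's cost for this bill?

Deductible still to meet: £2575 − £350 = £2225.
After the £2225 deductible portion, £4700 − £2225 = £2475 is subject to coinsurance.
Coinsurance: £2475 × 50% = £1237.50.
That puts the traveler's cost at £2225 + £1237.50 = £3462.50 before any cap.
Year-to-date out-of-pocket becomes £350 + £3462.50 = £3812.50, still under the £6400 maximum, so no cap applies.

£3462.50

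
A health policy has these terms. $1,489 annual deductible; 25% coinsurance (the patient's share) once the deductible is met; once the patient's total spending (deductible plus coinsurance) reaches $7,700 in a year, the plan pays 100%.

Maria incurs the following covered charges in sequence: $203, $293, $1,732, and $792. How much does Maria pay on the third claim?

$1,177.75

Claim 1 ($203): entire amount goes to the deductible. Patient pays $203; OOP now $203.
Claim 2 ($293): fully absorbed by the deductible. Patient owes $293 (running OOP $496).
Claim 3 ($1,732): $993 finishes the deductible; $739 goes to coinsurance; patient's 25% is $184.75. Cost to patient: $1,177.75. OOP to date $1,673.75.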